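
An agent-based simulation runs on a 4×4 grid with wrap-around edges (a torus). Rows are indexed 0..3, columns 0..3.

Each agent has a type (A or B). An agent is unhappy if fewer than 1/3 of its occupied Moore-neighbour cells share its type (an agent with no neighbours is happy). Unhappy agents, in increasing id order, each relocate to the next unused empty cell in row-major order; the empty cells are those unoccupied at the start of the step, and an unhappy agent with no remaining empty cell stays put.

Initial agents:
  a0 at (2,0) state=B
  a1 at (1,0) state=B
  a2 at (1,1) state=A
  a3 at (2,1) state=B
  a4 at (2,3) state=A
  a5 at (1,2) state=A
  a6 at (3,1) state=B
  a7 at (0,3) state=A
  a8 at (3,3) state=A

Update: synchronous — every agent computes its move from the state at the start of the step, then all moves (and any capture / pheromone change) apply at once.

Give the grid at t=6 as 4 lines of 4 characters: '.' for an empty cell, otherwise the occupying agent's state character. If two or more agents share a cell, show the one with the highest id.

t=1: a0@(2,0):B a1@(1,0):B a2@(0,0):A a3@(2,1):B a4@(2,3):A a5@(1,2):A a6@(3,1):B a7@(0,3):A a8@(3,3):A
t=2: (unchanged — steady state)

A..A
B.A.
BB.A
.B.A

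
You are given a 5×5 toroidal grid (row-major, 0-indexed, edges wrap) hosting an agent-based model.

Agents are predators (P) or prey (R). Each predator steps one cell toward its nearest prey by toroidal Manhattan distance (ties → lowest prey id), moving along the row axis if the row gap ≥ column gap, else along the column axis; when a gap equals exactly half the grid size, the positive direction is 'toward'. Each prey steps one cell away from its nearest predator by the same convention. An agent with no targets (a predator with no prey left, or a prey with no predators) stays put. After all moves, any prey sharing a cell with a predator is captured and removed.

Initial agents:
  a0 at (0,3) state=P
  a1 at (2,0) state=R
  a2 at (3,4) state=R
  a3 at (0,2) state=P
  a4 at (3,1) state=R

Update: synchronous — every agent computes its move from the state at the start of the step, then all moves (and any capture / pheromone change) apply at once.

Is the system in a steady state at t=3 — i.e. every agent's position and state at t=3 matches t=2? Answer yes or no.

no

t=1: a0@(4,3):P a1@(3,0):R a2@(2,4):R a3@(4,2):P a4@(2,1):R
t=2: a0@(4,4):P a1@(3,1):R a2@(1,4):R a3@(4,1):P a4@(1,1):R
t=3: a0@(0,4):P a1@(2,1):R a2@(2,4):R a3@(3,1):P a4@(2,1):R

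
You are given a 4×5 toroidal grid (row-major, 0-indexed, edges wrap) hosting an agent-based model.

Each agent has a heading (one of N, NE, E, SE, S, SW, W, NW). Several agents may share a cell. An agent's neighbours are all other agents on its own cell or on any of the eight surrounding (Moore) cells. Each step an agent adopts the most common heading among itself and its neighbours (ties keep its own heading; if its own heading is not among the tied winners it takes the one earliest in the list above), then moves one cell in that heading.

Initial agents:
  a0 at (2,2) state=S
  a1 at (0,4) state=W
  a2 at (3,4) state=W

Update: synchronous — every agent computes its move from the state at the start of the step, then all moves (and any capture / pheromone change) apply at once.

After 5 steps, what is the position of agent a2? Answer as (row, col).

(3, 4)

t=1: a0@(3,2):S a1@(0,3):W a2@(3,3):W
t=2: a0@(3,1):W a1@(0,2):W a2@(3,2):W
t=3: a0@(3,0):W a1@(0,1):W a2@(3,1):W
t=4: a0@(3,4):W a1@(0,0):W a2@(3,0):W
t=5: a0@(3,3):W a1@(0,4):W a2@(3,4):W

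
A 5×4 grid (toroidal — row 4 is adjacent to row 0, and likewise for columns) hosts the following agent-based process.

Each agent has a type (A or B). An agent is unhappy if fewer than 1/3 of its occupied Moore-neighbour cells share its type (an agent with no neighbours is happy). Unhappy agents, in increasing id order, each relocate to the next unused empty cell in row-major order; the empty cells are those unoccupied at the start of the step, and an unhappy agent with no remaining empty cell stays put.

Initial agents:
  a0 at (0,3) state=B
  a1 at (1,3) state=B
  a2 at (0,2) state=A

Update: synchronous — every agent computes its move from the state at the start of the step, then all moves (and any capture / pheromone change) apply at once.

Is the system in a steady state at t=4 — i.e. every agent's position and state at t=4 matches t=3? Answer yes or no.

t=1: a0@(0,3):B a1@(1,3):B a2@(0,0):A
t=2: a0@(0,3):B a1@(1,3):B a2@(0,1):A
t=3: (unchanged — steady state)

yes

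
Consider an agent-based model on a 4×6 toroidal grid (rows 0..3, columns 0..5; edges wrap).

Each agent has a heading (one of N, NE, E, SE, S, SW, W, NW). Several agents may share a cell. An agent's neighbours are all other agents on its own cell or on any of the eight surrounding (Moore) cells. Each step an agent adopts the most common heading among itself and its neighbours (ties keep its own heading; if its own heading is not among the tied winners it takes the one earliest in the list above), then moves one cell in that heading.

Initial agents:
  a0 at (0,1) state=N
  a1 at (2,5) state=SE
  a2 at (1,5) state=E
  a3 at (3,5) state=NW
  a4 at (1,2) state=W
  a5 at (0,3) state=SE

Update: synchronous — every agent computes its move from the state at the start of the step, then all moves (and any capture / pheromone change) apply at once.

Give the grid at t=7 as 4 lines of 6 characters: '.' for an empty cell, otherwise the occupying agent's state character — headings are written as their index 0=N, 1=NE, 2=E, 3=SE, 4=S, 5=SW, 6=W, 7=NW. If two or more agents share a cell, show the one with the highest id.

......
3....3
....33
....3.

t=1: a0@(3,1):N a1@(3,0):SE a2@(1,0):E a3@(2,4):NW a4@(1,1):W a5@(1,4):SE
t=2: a0@(2,1):N a1@(0,1):SE a2@(1,1):E a3@(1,3):NW a4@(1,0):W a5@(2,5):SE
t=3: a0@(1,1):N a1@(1,2):SE a2@(1,2):E a3@(0,2):NW a4@(2,1):SE a5@(3,0):SE
t=4: a0@(2,2):SE a1@(2,3):SE a2@(2,3):SE a3@(3,1):NW a4@(3,2):SE a5@(0,1):SE
t=5: a0@(3,3):SE a1@(3,4):SE a2@(3,4):SE a3@(0,2):SE a4@(0,3):SE a5@(1,2):SE
t=6: a0@(0,4):SE a1@(0,5):SE a2@(0,5):SE a3@(1,3):SE a4@(1,4):SE a5@(2,3):SE
t=7: a0@(1,5):SE a1@(1,0):SE a2@(1,0):SE a3@(2,4):SE a4@(2,5):SE a5@(3,4):SE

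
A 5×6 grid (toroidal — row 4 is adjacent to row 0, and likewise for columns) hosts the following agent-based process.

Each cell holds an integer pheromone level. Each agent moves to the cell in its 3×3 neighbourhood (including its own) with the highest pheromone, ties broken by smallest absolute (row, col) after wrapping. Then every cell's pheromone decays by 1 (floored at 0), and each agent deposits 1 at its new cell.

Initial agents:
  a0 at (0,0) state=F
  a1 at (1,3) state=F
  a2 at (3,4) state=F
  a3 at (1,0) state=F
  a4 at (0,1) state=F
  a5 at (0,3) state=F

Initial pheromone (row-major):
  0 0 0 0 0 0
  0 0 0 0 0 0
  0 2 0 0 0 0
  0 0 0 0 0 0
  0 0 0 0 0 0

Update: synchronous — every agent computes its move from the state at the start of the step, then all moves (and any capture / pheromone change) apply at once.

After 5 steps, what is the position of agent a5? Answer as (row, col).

t=1: a0@(0,0) a1@(0,2) a2@(2,3) a3@(2,1) a4@(0,0) a5@(0,2) | pheromone: 2 0 2 0 0 0 / 0 0 0 0 0 0 / 0 2 0 1 0 0 / 0 0 0 0 0 0 / 0 0 0 0 0 0
t=2: a0@(0,0) a1@(0,2) a2@(2,3) a3@(2,1) a4@(0,0) a5@(0,2) | pheromone: 3 0 3 0 0 0 / 0 0 0 0 0 0 / 0 2 0 1 0 0 / 0 0 0 0 0 0 / 0 0 0 0 0 0
t=3: a0@(0,0) a1@(0,2) a2@(2,3) a3@(2,1) a4@(0,0) a5@(0,2) | pheromone: 4 0 4 0 0 0 / 0 0 0 0 0 0 / 0 2 0 1 0 0 / 0 0 0 0 0 0 / 0 0 0 0 0 0
t=4: a0@(0,0) a1@(0,2) a2@(2,3) a3@(2,1) a4@(0,0) a5@(0,2) | pheromone: 5 0 5 0 0 0 / 0 0 0 0 0 0 / 0 2 0 1 0 0 / 0 0 0 0 0 0 / 0 0 0 0 0 0
t=5: a0@(0,0) a1@(0,2) a2@(2,3) a3@(2,1) a4@(0,0) a5@(0,2) | pheromone: 6 0 6 0 0 0 / 0 0 0 0 0 0 / 0 2 0 1 0 0 / 0 0 0 0 0 0 / 0 0 0 0 0 0

(0, 2)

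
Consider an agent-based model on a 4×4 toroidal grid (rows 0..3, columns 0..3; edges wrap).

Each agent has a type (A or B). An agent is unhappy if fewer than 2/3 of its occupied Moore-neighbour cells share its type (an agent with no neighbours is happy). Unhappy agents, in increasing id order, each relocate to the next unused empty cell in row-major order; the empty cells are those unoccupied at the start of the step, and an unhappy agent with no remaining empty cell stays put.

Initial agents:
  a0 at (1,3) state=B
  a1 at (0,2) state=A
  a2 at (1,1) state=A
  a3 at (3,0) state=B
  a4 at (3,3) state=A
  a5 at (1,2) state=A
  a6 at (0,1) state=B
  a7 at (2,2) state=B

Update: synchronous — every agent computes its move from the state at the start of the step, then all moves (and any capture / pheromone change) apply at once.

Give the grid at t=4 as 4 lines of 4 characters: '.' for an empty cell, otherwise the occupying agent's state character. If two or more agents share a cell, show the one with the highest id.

t=1: a0@(0,0):B a1@(0,3):A a2@(1,0):A a3@(2,0):B a4@(2,1):A a5@(2,3):A a6@(3,1):B a7@(3,2):B
t=2: a0@(0,1):B a1@(0,2):A a2@(1,1):A a3@(1,2):B a4@(1,3):A a5@(2,2):A a6@(3,1):B a7@(3,0):B
t=3: a0@(0,0):B a1@(0,3):A a2@(1,0):A a3@(2,0):B a4@(1,3):A a5@(2,1):A a6@(2,3):B a7@(3,0):B
t=4: a0@(0,1):B a1@(0,2):A a2@(1,1):A a3@(1,2):B a4@(2,2):A a5@(3,1):A a6@(3,2):B a7@(3,3):B

.BA.
.AB.
..A.
.ABB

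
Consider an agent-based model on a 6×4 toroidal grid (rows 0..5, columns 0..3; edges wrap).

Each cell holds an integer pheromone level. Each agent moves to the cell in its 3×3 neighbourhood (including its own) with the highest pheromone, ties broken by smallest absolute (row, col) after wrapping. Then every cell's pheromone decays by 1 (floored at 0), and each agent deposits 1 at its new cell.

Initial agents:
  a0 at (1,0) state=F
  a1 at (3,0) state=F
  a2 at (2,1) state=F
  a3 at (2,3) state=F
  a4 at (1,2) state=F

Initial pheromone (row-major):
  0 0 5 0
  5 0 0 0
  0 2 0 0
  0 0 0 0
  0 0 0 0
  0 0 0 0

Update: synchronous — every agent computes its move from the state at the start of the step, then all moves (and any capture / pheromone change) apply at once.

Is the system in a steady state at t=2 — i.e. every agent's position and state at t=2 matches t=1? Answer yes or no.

no

t=1: a0@(1,0) a1@(2,1) a2@(1,0) a3@(1,0) a4@(0,2) | pheromone: 0 0 5 0 / 7 0 0 0 / 0 2 0 0 / 0 0 0 0 / 0 0 0 0 / 0 0 0 0
t=2: a0@(1,0) a1@(1,0) a2@(1,0) a3@(1,0) a4@(0,2) | pheromone: 0 0 5 0 / 10 0 0 0 / 0 1 0 0 / 0 0 0 0 / 0 0 0 0 / 0 0 0 0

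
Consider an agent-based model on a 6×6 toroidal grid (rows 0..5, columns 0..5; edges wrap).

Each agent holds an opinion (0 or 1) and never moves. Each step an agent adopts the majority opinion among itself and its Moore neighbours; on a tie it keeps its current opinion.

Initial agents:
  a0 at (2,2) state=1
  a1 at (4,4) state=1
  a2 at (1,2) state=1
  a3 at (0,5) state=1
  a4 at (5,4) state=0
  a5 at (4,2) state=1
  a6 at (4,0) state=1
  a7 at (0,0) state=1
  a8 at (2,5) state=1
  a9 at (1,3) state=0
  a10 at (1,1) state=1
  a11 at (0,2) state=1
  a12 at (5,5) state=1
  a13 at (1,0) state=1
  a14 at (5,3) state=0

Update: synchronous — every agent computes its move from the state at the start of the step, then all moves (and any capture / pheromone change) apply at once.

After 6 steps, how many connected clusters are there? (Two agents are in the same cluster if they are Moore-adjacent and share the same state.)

1

t=1: a0@(2,2):1 a1@(4,4):1 a2@(1,2):1 a3@(0,5):1 a4@(5,4):1 a5@(4,2):1 a6@(4,0):1 a7@(0,0):1 a8@(2,5):1 a9@(1,3):1 a10@(1,1):1 a11@(0,2):1 a12@(5,5):1 a13@(1,0):1 a14@(5,3):1
t=2: (unchanged — steady state)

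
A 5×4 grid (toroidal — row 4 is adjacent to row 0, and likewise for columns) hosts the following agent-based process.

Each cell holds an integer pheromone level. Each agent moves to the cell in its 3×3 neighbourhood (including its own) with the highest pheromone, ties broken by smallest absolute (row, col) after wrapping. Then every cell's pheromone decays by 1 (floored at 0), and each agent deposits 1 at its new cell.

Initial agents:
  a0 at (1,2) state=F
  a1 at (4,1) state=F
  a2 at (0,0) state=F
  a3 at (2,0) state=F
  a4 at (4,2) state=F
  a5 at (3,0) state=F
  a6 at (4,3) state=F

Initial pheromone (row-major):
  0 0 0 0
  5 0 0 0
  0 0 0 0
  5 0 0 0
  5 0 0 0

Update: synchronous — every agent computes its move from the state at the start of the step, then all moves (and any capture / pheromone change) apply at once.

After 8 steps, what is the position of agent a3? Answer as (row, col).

(1, 0)

t=1: a0@(0,1) a1@(3,0) a2@(1,0) a3@(1,0) a4@(0,1) a5@(3,0) a6@(3,0) | pheromone: 0 2 0 0 / 6 0 0 0 / 0 0 0 0 / 7 0 0 0 / 4 0 0 0
t=2: a0@(1,0) a1@(3,0) a2@(1,0) a3@(1,0) a4@(1,0) a5@(3,0) a6@(3,0) | pheromone: 0 1 0 0 / 9 0 0 0 / 0 0 0 0 / 9 0 0 0 / 3 0 0 0
t=3: a0@(1,0) a1@(3,0) a2@(1,0) a3@(1,0) a4@(1,0) a5@(3,0) a6@(3,0) | pheromone: 0 0 0 0 / 12 0 0 0 / 0 0 0 0 / 11 0 0 0 / 2 0 0 0
t=4: a0@(1,0) a1@(3,0) a2@(1,0) a3@(1,0) a4@(1,0) a5@(3,0) a6@(3,0) | pheromone: 0 0 0 0 / 15 0 0 0 / 0 0 0 0 / 13 0 0 0 / 1 0 0 0
t=5: a0@(1,0) a1@(3,0) a2@(1,0) a3@(1,0) a4@(1,0) a5@(3,0) a6@(3,0) | pheromone: 0 0 0 0 / 18 0 0 0 / 0 0 0 0 / 15 0 0 0 / 0 0 0 0
t=6: a0@(1,0) a1@(3,0) a2@(1,0) a3@(1,0) a4@(1,0) a5@(3,0) a6@(3,0) | pheromone: 0 0 0 0 / 21 0 0 0 / 0 0 0 0 / 17 0 0 0 / 0 0 0 0
t=7: a0@(1,0) a1@(3,0) a2@(1,0) a3@(1,0) a4@(1,0) a5@(3,0) a6@(3,0) | pheromone: 0 0 0 0 / 24 0 0 0 / 0 0 0 0 / 19 0 0 0 / 0 0 0 0
t=8: a0@(1,0) a1@(3,0) a2@(1,0) a3@(1,0) a4@(1,0) a5@(3,0) a6@(3,0) | pheromone: 0 0 0 0 / 27 0 0 0 / 0 0 0 0 / 21 0 0 0 / 0 0 0 0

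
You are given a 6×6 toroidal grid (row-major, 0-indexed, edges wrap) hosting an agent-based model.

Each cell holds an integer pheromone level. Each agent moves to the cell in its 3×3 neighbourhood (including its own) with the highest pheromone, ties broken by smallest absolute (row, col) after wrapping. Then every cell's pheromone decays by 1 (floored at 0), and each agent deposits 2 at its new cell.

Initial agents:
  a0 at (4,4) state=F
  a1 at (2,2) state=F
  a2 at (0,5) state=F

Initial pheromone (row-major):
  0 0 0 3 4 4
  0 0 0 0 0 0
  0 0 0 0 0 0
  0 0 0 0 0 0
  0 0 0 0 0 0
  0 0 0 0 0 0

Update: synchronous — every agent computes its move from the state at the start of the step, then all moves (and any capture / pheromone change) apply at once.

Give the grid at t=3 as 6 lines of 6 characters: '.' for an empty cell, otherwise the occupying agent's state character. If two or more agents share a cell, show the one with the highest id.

....F.
.F....
......
...F..
......
......

t=1: a0@(3,3) a1@(1,1) a2@(0,4) | pheromone: 0 0 0 2 5 3 / 0 2 0 0 0 0 / 0 0 0 0 0 0 / 0 0 0 2 0 0 / 0 0 0 0 0 0 / 0 0 0 0 0 0
t=2: a0@(3,3) a1@(1,1) a2@(0,4) | pheromone: 0 0 0 1 6 2 / 0 3 0 0 0 0 / 0 0 0 0 0 0 / 0 0 0 3 0 0 / 0 0 0 0 0 0 / 0 0 0 0 0 0
t=3: a0@(3,3) a1@(1,1) a2@(0,4) | pheromone: 0 0 0 0 7 1 / 0 4 0 0 0 0 / 0 0 0 0 0 0 / 0 0 0 4 0 0 / 0 0 0 0 0 0 / 0 0 0 0 0 0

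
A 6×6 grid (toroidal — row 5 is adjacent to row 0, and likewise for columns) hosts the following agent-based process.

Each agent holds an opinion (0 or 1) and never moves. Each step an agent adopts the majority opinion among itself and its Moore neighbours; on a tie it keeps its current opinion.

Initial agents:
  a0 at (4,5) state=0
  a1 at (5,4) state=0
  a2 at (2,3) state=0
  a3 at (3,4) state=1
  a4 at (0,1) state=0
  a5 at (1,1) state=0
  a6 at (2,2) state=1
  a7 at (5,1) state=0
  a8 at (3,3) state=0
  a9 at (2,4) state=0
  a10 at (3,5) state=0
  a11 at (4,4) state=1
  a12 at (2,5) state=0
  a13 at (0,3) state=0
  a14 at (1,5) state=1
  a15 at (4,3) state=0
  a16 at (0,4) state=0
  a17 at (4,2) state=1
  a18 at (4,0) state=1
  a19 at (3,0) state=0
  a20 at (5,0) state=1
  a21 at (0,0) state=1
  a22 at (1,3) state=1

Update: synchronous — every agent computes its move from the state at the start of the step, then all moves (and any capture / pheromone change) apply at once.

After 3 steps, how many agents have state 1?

t=1: a0@(4,5):0 a1@(5,4):0 a2@(2,3):0 a3@(3,4):0 a4@(0,1):0 a5@(1,1):0 a6@(2,2):0 a7@(5,1):1 a8@(3,3):0 a9@(2,4):0 a10@(3,5):0 a11@(4,4):0 a12@(2,5):0 a13@(0,3):0 a14@(1,5):0 a15@(4,3):0 a16@(0,4):0 a17@(4,2):0 a18@(4,0):0 a19@(3,0):0 a20@(5,0):1 a21@(0,0):1 a22@(1,3):0
t=2: a0@(4,5):0 a1@(5,4):0 a2@(2,3):0 a3@(3,4):0 a4@(0,1):1 a5@(1,1):0 a6@(2,2):0 a7@(5,1):1 a8@(3,3):0 a9@(2,4):0 a10@(3,5):0 a11@(4,4):0 a12@(2,5):0 a13@(0,3):0 a14@(1,5):0 a15@(4,3):0 a16@(0,4):0 a17@(4,2):0 a18@(4,0):0 a19@(3,0):0 a20@(5,0):1 a21@(0,0):1 a22@(1,3):0
t=3: (unchanged — steady state)

4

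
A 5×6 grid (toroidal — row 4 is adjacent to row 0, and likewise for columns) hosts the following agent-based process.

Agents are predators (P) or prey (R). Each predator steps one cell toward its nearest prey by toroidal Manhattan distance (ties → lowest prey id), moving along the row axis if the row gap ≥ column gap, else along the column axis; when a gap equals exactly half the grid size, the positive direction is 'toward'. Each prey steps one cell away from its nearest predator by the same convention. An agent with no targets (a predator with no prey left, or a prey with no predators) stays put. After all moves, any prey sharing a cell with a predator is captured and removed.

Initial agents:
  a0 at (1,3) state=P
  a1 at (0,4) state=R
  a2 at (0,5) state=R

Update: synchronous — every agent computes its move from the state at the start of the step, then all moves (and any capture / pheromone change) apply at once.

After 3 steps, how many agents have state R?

t=1: a0@(0,3):P a1@(4,4):R a2@(0,0):R
t=2: a0@(4,3):P a1@(3,4):R a2@(0,5):R
t=3: a0@(3,3):P a1@(2,4):R a2@(0,0):R

2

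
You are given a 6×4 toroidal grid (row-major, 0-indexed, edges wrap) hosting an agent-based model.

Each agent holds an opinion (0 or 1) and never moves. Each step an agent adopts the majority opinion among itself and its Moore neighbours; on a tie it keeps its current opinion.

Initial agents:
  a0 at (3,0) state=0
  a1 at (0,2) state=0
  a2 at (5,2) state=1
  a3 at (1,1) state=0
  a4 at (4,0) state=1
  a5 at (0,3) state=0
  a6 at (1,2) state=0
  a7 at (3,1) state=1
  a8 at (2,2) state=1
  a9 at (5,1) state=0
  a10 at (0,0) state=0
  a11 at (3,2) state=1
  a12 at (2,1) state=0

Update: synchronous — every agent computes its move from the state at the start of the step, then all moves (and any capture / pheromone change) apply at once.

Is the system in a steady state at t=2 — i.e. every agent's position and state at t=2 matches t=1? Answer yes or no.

t=1: a0@(3,0):0 a1@(0,2):0 a2@(5,2):0 a3@(1,1):0 a4@(4,0):1 a5@(0,3):0 a6@(1,2):0 a7@(3,1):1 a8@(2,2):1 a9@(5,1):0 a10@(0,0):0 a11@(3,2):1 a12@(2,1):0
t=2: (unchanged — steady state)

yes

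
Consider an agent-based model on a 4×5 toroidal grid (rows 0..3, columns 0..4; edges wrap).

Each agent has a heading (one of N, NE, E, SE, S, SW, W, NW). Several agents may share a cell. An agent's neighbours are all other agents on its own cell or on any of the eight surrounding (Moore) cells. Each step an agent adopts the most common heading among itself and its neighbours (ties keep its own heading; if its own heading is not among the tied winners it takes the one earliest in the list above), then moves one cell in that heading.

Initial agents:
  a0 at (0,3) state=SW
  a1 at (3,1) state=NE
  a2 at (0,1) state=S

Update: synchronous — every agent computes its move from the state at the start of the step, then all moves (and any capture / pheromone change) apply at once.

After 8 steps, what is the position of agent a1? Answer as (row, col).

(3, 4)

t=1: a0@(1,2):SW a1@(2,2):NE a2@(1,1):S
t=2: a0@(2,1):SW a1@(1,3):NE a2@(2,1):S
t=3: a0@(3,0):SW a1@(0,4):NE a2@(3,1):S
t=4: a0@(0,4):SW a1@(3,0):NE a2@(0,1):S
t=5: a0@(1,3):SW a1@(2,1):NE a2@(1,1):S
t=6: a0@(2,2):SW a1@(1,2):NE a2@(2,1):S
t=7: a0@(3,1):SW a1@(0,3):NE a2@(3,1):S
t=8: a0@(0,0):SW a1@(3,4):NE a2@(0,1):S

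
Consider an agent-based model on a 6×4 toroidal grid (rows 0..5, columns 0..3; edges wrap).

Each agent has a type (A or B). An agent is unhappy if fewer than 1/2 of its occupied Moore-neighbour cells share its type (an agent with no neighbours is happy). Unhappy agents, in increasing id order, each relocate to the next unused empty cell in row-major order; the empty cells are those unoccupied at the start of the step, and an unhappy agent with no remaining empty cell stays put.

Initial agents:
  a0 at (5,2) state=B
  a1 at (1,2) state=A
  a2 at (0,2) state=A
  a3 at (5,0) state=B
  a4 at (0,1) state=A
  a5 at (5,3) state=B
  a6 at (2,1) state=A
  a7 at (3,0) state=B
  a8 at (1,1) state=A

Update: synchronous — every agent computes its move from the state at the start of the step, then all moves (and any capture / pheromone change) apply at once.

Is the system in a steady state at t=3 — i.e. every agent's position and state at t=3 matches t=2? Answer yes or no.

yes

t=1: a0@(0,0):B a1@(1,2):A a2@(0,2):A a3@(5,0):B a4@(0,1):A a5@(5,3):B a6@(2,1):A a7@(0,3):B a8@(1,1):A
t=2: (unchanged — steady state)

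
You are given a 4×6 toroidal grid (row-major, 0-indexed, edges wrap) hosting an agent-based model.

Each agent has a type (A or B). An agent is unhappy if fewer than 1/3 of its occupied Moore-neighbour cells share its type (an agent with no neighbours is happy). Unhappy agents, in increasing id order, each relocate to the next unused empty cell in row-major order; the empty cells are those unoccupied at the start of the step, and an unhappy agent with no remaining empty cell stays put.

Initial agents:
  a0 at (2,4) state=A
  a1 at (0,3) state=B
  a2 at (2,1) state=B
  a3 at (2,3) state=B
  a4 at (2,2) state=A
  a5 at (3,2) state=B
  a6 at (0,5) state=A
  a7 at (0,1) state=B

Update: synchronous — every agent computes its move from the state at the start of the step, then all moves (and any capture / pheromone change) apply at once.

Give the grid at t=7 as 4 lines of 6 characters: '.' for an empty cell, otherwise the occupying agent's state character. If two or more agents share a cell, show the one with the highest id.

AB.BAA
......
.B.B..
..B...

t=1: a0@(0,0):A a1@(0,3):B a2@(2,1):B a3@(2,3):B a4@(0,2):A a5@(3,2):B a6@(0,5):A a7@(0,1):B
t=2: a0@(0,0):A a1@(0,3):B a2@(2,1):B a3@(2,3):B a4@(0,4):A a5@(3,2):B a6@(0,5):A a7@(0,1):B
t=3: (unchanged — steady state)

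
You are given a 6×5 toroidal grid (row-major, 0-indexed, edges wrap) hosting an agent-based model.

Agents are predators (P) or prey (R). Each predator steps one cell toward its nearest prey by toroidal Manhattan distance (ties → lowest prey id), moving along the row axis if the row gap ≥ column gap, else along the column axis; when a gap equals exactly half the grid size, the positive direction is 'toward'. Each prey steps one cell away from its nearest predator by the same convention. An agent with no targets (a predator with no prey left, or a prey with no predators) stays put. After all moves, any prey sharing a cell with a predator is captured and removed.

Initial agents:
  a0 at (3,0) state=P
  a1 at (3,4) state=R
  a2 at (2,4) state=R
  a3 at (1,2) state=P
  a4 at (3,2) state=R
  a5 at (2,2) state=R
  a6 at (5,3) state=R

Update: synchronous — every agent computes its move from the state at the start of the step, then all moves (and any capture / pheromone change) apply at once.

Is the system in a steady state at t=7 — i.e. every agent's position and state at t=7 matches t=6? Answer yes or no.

no

t=1: a0@(3,4):P a1@(3,3):R a2@(1,4):R a3@(2,2):P a4@(3,3):R a5@(3,2):R a6@(4,3):R
t=2: a0@(3,3):P a2@(0,4):R a3@(3,2):P a5@(4,2):R a6@(5,3):R
t=3: a0@(4,3):P a2@(5,4):R a3@(4,2):P a5@(5,2):R a6@(0,3):R
t=4: a0@(5,3):P a2@(0,4):R a3@(5,2):P a5@(0,2):R a6@(1,3):R
t=5: a0@(0,3):P a2@(1,4):R a3@(0,2):P a5@(1,2):R a6@(2,3):R
t=6: a0@(1,3):P a2@(2,4):R a3@(1,2):P a5@(2,2):R a6@(3,3):R
t=7: a0@(2,3):P a2@(3,4):R a3@(2,2):P a5@(3,2):R a6@(4,3):R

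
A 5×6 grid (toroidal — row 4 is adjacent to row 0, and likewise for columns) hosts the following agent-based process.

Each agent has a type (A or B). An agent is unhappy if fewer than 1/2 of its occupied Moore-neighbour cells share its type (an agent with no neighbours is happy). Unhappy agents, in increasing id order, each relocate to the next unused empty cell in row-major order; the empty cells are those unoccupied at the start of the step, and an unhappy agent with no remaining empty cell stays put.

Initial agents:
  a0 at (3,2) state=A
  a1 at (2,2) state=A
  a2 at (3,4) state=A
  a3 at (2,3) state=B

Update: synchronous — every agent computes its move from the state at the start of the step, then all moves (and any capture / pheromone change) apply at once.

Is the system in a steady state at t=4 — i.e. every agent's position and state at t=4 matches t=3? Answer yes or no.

no

t=1: a0@(3,2):A a1@(2,2):A a2@(0,0):A a3@(0,1):B
t=2: a0@(3,2):A a1@(2,2):A a2@(0,2):A a3@(0,3):B
t=3: a0@(3,2):A a1@(2,2):A a2@(0,0):A a3@(0,1):B
t=4: a0@(3,2):A a1@(2,2):A a2@(0,2):A a3@(0,3):B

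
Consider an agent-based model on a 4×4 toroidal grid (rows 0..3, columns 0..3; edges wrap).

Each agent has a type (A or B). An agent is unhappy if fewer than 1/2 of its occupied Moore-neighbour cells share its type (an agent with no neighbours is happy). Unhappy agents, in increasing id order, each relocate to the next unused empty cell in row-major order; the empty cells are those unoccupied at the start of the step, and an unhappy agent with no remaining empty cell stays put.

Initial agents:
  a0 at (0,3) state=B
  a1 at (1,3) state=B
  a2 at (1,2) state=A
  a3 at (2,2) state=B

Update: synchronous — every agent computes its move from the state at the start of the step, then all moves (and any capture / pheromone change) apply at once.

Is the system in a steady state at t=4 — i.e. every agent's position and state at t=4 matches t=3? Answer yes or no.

yes

t=1: a0@(0,3):B a1@(1,3):B a2@(0,0):A a3@(2,2):B
t=2: a0@(0,3):B a1@(1,3):B a2@(0,1):A a3@(2,2):B
t=3: (unchanged — steady state)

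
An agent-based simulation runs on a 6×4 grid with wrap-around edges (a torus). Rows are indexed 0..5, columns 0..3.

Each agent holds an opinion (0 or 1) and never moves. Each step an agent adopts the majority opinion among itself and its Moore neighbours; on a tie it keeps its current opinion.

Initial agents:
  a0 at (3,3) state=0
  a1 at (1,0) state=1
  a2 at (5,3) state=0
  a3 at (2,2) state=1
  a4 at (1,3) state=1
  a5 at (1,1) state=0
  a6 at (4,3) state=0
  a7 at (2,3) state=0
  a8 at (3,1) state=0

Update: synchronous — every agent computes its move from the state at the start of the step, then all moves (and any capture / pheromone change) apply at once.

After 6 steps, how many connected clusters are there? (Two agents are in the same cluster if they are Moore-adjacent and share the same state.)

2

t=1: a0@(3,3):0 a1@(1,0):1 a2@(5,3):0 a3@(2,2):0 a4@(1,3):1 a5@(1,1):1 a6@(4,3):0 a7@(2,3):1 a8@(3,1):0
t=2: (unchanged — steady state)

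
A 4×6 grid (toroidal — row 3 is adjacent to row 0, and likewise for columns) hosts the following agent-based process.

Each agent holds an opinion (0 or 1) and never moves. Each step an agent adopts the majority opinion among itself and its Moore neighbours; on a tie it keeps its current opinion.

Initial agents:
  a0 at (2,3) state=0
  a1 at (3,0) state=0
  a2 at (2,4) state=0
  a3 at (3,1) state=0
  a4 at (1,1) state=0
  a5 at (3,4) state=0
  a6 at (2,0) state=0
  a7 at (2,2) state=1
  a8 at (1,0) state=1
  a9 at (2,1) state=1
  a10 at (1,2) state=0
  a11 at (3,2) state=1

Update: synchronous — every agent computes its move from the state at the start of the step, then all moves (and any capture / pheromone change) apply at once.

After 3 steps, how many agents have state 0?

t=1: a0@(2,3):0 a1@(3,0):0 a2@(2,4):0 a3@(3,1):0 a4@(1,1):0 a5@(3,4):0 a6@(2,0):0 a7@(2,2):0 a8@(1,0):1 a9@(2,1):0 a10@(1,2):0 a11@(3,2):1
t=2: a0@(2,3):0 a1@(3,0):0 a2@(2,4):0 a3@(3,1):0 a4@(1,1):0 a5@(3,4):0 a6@(2,0):0 a7@(2,2):0 a8@(1,0):0 a9@(2,1):0 a10@(1,2):0 a11@(3,2):0
t=3: (unchanged — steady state)

12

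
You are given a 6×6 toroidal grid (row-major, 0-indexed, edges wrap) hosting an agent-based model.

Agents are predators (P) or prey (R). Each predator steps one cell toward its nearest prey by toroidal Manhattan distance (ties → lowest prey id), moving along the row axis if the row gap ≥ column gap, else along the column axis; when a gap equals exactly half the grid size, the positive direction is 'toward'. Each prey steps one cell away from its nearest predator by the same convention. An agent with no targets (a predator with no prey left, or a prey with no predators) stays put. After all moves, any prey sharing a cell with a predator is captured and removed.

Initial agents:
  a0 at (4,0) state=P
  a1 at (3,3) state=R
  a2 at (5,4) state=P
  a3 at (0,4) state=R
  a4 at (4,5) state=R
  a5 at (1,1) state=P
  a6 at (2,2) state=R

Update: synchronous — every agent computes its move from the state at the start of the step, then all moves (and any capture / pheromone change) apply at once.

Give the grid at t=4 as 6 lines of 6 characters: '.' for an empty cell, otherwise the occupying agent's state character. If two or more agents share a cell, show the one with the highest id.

......
......
......
...PP.
RRP.R.
......

t=1: a0@(4,5):P a1@(2,3):R a2@(0,4):P a3@(1,4):R a4@(4,4):R a5@(2,1):P a6@(3,2):R
t=2: a0@(4,4):P a1@(2,4):R a2@(1,4):P a3@(2,4):R a4@(4,3):R a5@(2,2):P a6@(4,2):R
t=3: a0@(4,3):P a1@(3,4):R a2@(2,4):P a3@(3,4):R a4@(4,2):R a5@(2,3):P a6@(4,1):R
t=4: a0@(4,2):P a1@(4,4):R a2@(3,4):P a3@(4,4):R a4@(4,1):R a5@(3,3):P a6@(4,0):R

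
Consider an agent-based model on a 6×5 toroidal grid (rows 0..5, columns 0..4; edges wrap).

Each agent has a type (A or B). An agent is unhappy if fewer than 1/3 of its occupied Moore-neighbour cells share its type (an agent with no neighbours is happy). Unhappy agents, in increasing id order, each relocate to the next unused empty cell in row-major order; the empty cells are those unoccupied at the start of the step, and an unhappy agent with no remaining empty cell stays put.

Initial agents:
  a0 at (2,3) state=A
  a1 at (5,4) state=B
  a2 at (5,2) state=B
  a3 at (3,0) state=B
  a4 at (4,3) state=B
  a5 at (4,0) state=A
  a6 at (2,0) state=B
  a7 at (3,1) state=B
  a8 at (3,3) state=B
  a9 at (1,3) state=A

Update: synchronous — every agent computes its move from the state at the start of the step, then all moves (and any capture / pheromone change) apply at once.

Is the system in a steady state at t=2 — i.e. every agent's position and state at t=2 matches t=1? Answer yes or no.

no

t=1: a0@(2,3):A a1@(5,4):B a2@(5,2):B a3@(3,0):B a4@(4,3):B a5@(0,0):A a6@(2,0):B a7@(3,1):B a8@(3,3):B a9@(1,3):A
t=2: a0@(2,3):A a1@(5,4):B a2@(5,2):B a3@(3,0):B a4@(4,3):B a5@(0,1):A a6@(2,0):B a7@(3,1):B a8@(3,3):B a9@(1,3):A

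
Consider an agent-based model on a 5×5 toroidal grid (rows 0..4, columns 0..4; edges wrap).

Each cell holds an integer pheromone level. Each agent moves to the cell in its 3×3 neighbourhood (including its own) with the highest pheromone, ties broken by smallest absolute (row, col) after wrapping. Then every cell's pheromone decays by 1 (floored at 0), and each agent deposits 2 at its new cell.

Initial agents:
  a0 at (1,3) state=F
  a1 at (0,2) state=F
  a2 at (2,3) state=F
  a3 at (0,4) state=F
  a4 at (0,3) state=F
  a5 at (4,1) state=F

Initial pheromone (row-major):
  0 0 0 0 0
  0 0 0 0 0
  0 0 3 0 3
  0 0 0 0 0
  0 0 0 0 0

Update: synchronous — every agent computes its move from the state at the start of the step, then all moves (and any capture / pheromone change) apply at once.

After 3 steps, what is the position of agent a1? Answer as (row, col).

t=1: a0@(2,2) a1@(0,1) a2@(2,2) a3@(0,0) a4@(0,2) a5@(0,0) | pheromone: 4 2 2 0 0 / 0 0 0 0 0 / 0 0 6 0 2 / 0 0 0 0 0 / 0 0 0 0 0
t=2: a0@(2,2) a1@(0,0) a2@(2,2) a3@(0,0) a4@(0,1) a5@(0,0) | pheromone: 9 3 1 0 0 / 0 0 0 0 0 / 0 0 9 0 1 / 0 0 0 0 0 / 0 0 0 0 0
t=3: a0@(2,2) a1@(0,0) a2@(2,2) a3@(0,0) a4@(0,0) a5@(0,0) | pheromone: 16 2 0 0 0 / 0 0 0 0 0 / 0 0 12 0 0 / 0 0 0 0 0 / 0 0 0 0 0

(0, 0)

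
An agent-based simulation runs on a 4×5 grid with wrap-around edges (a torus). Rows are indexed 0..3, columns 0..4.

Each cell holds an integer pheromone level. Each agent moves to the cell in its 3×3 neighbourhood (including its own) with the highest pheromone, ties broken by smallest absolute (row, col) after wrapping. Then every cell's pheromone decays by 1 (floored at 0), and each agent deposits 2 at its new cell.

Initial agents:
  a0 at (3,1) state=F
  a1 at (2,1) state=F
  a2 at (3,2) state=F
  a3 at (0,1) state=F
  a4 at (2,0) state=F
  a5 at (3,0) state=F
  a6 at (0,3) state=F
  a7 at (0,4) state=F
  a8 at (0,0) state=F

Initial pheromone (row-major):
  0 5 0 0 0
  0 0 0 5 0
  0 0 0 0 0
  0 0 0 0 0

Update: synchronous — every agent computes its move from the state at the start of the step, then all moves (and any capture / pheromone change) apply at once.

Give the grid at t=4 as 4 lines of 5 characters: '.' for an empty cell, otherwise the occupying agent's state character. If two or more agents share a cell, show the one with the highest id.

.F...
...F.
.....
.....

t=1: a0@(0,1) a1@(1,0) a2@(0,1) a3@(0,1) a4@(1,0) a5@(0,1) a6@(1,3) a7@(1,3) a8@(0,1) | pheromone: 0 14 0 0 0 / 4 0 0 8 0 / 0 0 0 0 0 / 0 0 0 0 0
t=2: a0@(0,1) a1@(0,1) a2@(0,1) a3@(0,1) a4@(0,1) a5@(0,1) a6@(1,3) a7@(1,3) a8@(0,1) | pheromone: 0 27 0 0 0 / 3 0 0 11 0 / 0 0 0 0 0 / 0 0 0 0 0
t=3: a0@(0,1) a1@(0,1) a2@(0,1) a3@(0,1) a4@(0,1) a5@(0,1) a6@(1,3) a7@(1,3) a8@(0,1) | pheromone: 0 40 0 0 0 / 2 0 0 14 0 / 0 0 0 0 0 / 0 0 0 0 0
t=4: a0@(0,1) a1@(0,1) a2@(0,1) a3@(0,1) a4@(0,1) a5@(0,1) a6@(1,3) a7@(1,3) a8@(0,1) | pheromone: 0 53 0 0 0 / 1 0 0 17 0 / 0 0 0 0 0 / 0 0 0 0 0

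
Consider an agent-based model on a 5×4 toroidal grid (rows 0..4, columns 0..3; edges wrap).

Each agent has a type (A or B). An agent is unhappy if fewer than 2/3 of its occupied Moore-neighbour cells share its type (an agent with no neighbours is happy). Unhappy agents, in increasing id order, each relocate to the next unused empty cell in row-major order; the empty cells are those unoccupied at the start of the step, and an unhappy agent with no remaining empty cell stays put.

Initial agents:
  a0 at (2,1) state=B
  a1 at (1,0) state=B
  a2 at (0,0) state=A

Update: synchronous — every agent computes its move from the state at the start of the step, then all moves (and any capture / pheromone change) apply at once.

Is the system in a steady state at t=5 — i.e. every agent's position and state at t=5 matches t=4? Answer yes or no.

t=1: a0@(2,1):B a1@(0,1):B a2@(0,2):A
t=2: a0@(2,1):B a1@(0,0):B a2@(0,3):A
t=3: a0@(2,1):B a1@(0,1):B a2@(0,2):A
t=4: a0@(2,1):B a1@(0,0):B a2@(0,3):A
t=5: a0@(2,1):B a1@(0,1):B a2@(0,2):A

no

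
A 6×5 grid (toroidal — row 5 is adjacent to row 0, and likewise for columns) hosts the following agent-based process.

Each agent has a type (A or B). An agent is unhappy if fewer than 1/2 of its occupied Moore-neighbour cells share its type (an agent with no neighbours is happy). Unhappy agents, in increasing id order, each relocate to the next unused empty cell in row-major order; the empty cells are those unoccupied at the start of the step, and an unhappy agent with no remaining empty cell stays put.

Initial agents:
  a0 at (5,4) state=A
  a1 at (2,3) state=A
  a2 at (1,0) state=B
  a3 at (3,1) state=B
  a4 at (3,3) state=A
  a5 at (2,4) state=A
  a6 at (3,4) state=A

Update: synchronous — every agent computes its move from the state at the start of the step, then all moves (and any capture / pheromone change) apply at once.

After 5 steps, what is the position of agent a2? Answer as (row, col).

t=1: a0@(5,4):A a1@(2,3):A a2@(0,0):B a3@(3,1):B a4@(3,3):A a5@(2,4):A a6@(3,4):A
t=2: a0@(0,1):A a1@(2,3):A a2@(0,2):B a3@(3,1):B a4@(3,3):A a5@(2,4):A a6@(3,4):A
t=3: a0@(0,0):A a1@(2,3):A a2@(0,3):B a3@(3,1):B a4@(3,3):A a5@(2,4):A a6@(3,4):A
t=4: (unchanged — steady state)

(0, 3)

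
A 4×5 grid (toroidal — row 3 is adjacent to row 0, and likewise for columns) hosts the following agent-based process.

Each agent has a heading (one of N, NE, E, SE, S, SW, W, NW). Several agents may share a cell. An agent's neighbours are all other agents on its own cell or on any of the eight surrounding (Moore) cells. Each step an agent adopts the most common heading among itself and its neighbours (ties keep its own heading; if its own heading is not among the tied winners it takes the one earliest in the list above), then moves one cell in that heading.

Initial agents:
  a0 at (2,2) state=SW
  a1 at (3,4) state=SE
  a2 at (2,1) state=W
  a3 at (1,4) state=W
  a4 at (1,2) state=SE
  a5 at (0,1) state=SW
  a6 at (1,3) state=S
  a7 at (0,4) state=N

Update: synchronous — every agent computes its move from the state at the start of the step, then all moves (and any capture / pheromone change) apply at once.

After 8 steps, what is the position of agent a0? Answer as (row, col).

t=1: a0@(3,1):SW a1@(0,0):SE a2@(2,0):W a3@(1,3):W a4@(2,1):SW a5@(1,0):SW a6@(2,3):S a7@(3,4):N
t=2: a0@(0,0):SW a1@(1,4):SW a2@(3,4):SW a3@(1,2):W a4@(3,0):SW a5@(2,4):SW a6@(3,3):S a7@(2,4):N
t=3: a0@(1,4):SW a1@(2,3):SW a2@(0,3):SW a3@(1,1):W a4@(0,4):SW a5@(3,3):SW a6@(0,2):SW a7@(3,3):SW
t=4: a0@(2,3):SW a1@(3,2):SW a2@(1,2):SW a3@(1,0):W a4@(1,3):SW a5@(0,2):SW a6@(1,1):SW a7@(0,2):SW
t=5: a0@(3,2):SW a1@(0,1):SW a2@(2,1):SW a3@(1,4):W a4@(2,2):SW a5@(1,1):SW a6@(2,0):SW a7@(1,1):SW
t=6: a0@(0,1):SW a1@(1,0):SW a2@(3,0):SW a3@(1,3):W a4@(3,1):SW a5@(2,0):SW a6@(3,4):SW a7@(2,0):SW
t=7: a0@(1,0):SW a1@(2,4):SW a2@(0,4):SW a3@(1,2):W a4@(0,0):SW a5@(3,4):SW a6@(0,3):SW a7@(3,4):SW
t=8: a0@(2,4):SW a1@(3,3):SW a2@(1,3):SW a3@(1,1):W a4@(1,4):SW a5@(0,3):SW a6@(1,2):SW a7@(0,3):SW

(2, 4)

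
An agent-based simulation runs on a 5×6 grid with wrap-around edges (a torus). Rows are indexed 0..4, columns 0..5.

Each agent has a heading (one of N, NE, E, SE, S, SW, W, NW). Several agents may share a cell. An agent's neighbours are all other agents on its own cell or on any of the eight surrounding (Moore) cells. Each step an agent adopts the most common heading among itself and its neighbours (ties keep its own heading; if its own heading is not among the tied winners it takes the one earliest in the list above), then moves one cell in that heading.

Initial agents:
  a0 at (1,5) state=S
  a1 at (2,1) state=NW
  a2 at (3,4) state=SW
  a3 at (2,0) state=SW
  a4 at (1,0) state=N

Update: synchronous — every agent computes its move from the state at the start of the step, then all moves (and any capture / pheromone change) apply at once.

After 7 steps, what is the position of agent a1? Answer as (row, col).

(0, 0)

t=1: a0@(2,5):S a1@(1,0):NW a2@(4,3):SW a3@(3,5):SW a4@(0,0):N
t=2: a0@(3,5):S a1@(0,5):NW a2@(0,2):SW a3@(4,4):SW a4@(4,0):N
t=3: a0@(4,5):S a1@(4,4):NW a2@(1,1):SW a3@(0,3):SW a4@(3,0):N
t=4: a0@(0,5):S a1@(3,3):NW a2@(2,0):SW a3@(1,2):SW a4@(2,0):N
t=5: a0@(1,5):S a1@(2,2):NW a2@(3,5):SW a3@(2,1):SW a4@(1,0):N
t=6: a0@(2,5):S a1@(1,1):NW a2@(4,4):SW a3@(3,0):SW a4@(0,0):N
t=7: a0@(3,5):S a1@(0,0):NW a2@(0,3):SW a3@(4,5):SW a4@(4,0):N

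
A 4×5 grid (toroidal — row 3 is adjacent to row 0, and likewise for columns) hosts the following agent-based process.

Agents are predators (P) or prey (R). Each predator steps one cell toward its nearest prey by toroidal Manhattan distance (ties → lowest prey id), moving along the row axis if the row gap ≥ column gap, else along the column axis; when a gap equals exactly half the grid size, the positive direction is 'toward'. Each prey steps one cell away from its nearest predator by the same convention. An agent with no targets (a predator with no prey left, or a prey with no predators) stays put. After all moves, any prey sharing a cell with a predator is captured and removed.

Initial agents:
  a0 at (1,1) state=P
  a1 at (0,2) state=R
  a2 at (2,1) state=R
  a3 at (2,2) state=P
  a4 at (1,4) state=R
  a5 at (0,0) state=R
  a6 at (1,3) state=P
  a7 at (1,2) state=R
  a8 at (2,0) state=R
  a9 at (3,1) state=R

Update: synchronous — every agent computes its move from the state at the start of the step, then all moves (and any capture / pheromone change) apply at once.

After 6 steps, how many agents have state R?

t=1: a0@(2,1):P a1@(3,2):R a2@(3,1):R a3@(2,1):P a4@(1,0):R a5@(3,0):R a6@(1,4):P a7@(1,3):R a8@(3,0):R
t=2: a0@(3,1):P a1@(0,2):R a2@(0,1):R a3@(3,1):P a4@(1,1):R a5@(0,0):R a6@(1,0):P a7@(1,2):R a8@(0,0):R
t=3: a0@(0,1):P a1@(1,2):R a3@(0,1):P a4@(1,2):R a5@(3,0):R a6@(1,1):P a7@(1,3):R a8@(3,0):R
t=4: a0@(1,1):P a1@(1,3):R a3@(1,1):P a4@(1,3):R a5@(2,0):R a6@(1,2):P a7@(1,4):R a8@(2,0):R
t=5: a0@(1,2):P a1@(1,4):R a3@(1,2):P a4@(1,4):R a5@(3,0):R a6@(1,3):P a8@(3,0):R
t=6: a0@(1,3):P a1@(1,0):R a3@(1,3):P a4@(1,0):R a5@(2,0):R a6@(1,4):P a8@(2,0):R

4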